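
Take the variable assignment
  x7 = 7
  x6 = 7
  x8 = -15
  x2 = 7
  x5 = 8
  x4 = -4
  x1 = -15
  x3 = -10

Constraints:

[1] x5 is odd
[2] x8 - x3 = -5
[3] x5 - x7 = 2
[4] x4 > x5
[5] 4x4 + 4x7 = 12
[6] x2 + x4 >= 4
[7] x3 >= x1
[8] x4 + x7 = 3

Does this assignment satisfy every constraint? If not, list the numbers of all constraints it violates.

[1] x5 = 8 is even — violated.
[2] x8 - x3 = -15 - (-10) = -5 — satisfied.
[3] x5 - x7 = 8 - 7 = 1, not 2 — violated.
[4] x4 = -4, x5 = 8; -4 ≤ 8 (want >) — violated.
[5] 4x4 + 4x7 = 4(-4) + 4(7) = 12 — satisfied.
[6] x2 + x4 = 7 + (-4) = 3; 3 < 4, bound 4 not met — violated.
[7] x3 = -10, x1 = -15; -10 ≥ -15 — satisfied.
[8] x4 + x7 = -4 + 7 = 3 — satisfied.

Violated: 1, 3, 4, and 6.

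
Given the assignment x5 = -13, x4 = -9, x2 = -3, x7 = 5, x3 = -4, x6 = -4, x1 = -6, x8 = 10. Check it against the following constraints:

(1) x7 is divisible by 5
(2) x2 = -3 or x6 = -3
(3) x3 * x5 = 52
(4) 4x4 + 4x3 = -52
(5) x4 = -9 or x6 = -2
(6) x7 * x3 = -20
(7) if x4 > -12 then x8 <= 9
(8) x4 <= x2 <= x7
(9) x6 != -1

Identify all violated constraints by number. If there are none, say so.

Violated: 7.

(1) 5 / 5 = 1, so 5 divides 5  OK
(2) x2 = -3 = -3 (first disjunct)  OK
(3) x3 * x5 = -4 * (-13) = 52  OK
(4) 4x4 + 4x3 = 4(-9) + 4(-4) = -52  OK
(5) x4 = -9 = -9 (first disjunct)  OK
(6) x7 * x3 = 5 * (-4) = -20  OK
(7) x4 = -9 > -12, so we need x8 ≤ 9; but x8 = 10 > 9  FAIL
(8) values -9 <= -3 <= 5  OK
(9) x6 = -4, and -4 ≠ -1  OK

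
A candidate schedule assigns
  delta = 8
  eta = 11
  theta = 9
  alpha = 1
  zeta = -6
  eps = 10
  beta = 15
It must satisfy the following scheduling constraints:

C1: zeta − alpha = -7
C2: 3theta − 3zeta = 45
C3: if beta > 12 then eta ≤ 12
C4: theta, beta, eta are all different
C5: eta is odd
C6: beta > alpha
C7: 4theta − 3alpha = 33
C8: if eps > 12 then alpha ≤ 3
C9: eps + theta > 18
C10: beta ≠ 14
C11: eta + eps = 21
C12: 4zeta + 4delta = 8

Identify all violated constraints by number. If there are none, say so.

C1: zeta − alpha = -6 − 1 = -7 — satisfied.
C2: 3theta − 3zeta = 3(9) − 3(-6) = 45 — satisfied.
C3: beta = 15 > 12, so we need eta ≤ 12; eta = 11 ≤ 12 — satisfied.
C4: values 9, 15, 11 are pairwise distinct — satisfied.
C5: eta = 11 is odd — satisfied.
C6: beta = 15, alpha = 1; 15 > 1 — satisfied.
C7: 4theta − 3alpha = 4(9) − 3(1) = 33 — satisfied.
C8: eps = 10, not > 12; antecedent false, conditional vacuously true — satisfied.
C9: eps + theta = 10 + 9 = 19; 19 > 18 — satisfied.
C10: beta = 15, and 15 ≠ 14 — satisfied.
C11: eta + eps = 11 + 10 = 21 — satisfied.
C12: 4zeta + 4delta = 4(-6) + 4(8) = 8 — satisfied.

None — every constraint holds.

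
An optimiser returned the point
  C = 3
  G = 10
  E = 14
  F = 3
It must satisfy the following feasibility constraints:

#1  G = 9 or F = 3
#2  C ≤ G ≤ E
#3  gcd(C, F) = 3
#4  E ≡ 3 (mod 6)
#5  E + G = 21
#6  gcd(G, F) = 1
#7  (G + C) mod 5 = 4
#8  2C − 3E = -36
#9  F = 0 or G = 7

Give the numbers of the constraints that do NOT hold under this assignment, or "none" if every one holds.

Violated: 4, 5, 7, and 9.

#1 G = 10 ≠ 9, but F = 3 = 3 (second disjunct)  OK
#2 values 3 ≤ 10 ≤ 14  OK
#3 gcd(3, 3) = 3  OK
#4 14 mod 6 = 2, not 3  FAIL
#5 E + G = 14 + 10 = 24, not 21  FAIL
#6 gcd(10, 3) = 1  OK
#7 G + C = 13; 13 mod 5 = 3, not 4  FAIL
#8 2C − 3E = 2(3) − 3(14) = -36  OK
#9 F = 3 ≠ 0 and G = 10 ≠ 7; both disjuncts false  FAIL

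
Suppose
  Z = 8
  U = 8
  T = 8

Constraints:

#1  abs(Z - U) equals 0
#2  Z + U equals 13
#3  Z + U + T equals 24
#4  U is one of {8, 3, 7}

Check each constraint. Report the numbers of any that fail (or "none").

No — constraint 2 is not satisfied.

#1 abs(8 - 8) = 0  OK
#2 Z + U = 8 + 8 = 16, not 13  FAIL
#3 Z + U + T = 8 + 8 + 8 = 24  OK
#4 U = 8 is in {8, 3, 7}  OK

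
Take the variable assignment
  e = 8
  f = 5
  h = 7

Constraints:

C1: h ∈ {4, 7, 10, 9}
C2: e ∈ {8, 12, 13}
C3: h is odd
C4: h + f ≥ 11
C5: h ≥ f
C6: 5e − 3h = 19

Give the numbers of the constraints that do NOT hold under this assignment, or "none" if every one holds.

All constraints are satisfied.

C1: h = 7 is in {4, 7, 10, 9}  holds
C2: e = 8 is in {8, 12, 13}  holds
C3: h = 7 is odd  holds
C4: h + f = 7 + 5 = 12; 12 ≥ 11  holds
C5: h = 7, f = 5; 7 ≥ 5  holds
C6: 5e − 3h = 5(8) − 3(7) = 19  holds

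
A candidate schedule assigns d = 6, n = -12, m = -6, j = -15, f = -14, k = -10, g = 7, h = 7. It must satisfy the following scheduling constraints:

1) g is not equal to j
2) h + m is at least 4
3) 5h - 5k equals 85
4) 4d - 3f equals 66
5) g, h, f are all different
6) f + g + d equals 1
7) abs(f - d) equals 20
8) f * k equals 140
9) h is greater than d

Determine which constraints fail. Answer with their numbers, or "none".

Constraints 2, 5, and 6 do not hold.

1) g = 7, j = -15; distinct — holds.
2) h + m = 7 + (-6) = 1; 1 < 4, bound 4 not met — fails.
3) 5h - 5k = 5(7) - 5(-10) = 85 — holds.
4) 4d - 3f = 4(6) - 3(-14) = 66 — holds.
5) g = h = 7, not all different — fails.
6) f + g + d = -14 + 7 + 6 = -1, not 1 — fails.
7) abs(-14 - 6) = 20 — holds.
8) f * k = -14 * (-10) = 140 — holds.
9) h = 7, d = 6; 7 > 6 — holds.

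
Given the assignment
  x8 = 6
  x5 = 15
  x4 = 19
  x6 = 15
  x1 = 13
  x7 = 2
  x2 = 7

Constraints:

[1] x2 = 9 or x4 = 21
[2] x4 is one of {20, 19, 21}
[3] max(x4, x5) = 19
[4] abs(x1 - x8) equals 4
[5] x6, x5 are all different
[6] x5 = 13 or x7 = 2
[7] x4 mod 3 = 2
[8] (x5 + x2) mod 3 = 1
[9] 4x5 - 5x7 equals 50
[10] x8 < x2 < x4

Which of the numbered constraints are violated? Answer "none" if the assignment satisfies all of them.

[1] x2 = 7 ≠ 9 and x4 = 19 ≠ 21; both disjuncts false  false
[2] x4 = 19 is in {20, 19, 21}  true
[3] max(19, 15) = 19  true
[4] abs(13 - 6) = 7, not 4  false
[5] x6 = x5 = 15, not all different  false
[6] x5 = 15 ≠ 13, but x7 = 2 = 2 (second disjunct)  true
[7] 19 mod 3 = 1, not 2  false
[8] x5 + x2 = 22; 22 mod 3 = 1  true
[9] 4x5 - 5x7 = 4(15) - 5(2) = 50  true
[10] values 6 < 7 < 19  true

Constraints 1, 4, 5, and 7 are violated.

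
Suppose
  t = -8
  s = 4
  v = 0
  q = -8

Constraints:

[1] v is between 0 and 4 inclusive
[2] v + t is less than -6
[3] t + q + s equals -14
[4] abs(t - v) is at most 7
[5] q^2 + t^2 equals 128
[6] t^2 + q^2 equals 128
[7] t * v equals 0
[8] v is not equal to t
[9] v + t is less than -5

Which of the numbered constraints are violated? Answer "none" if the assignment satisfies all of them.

[1] v = 0 lies in [0, 4]  OK
[2] v + t = 0 + (-8) = -8; -8 < -6  OK
[3] t + q + s = -8 + (-8) + 4 = -12, not -14  FAIL
[4] abs(-8 - 0) = 8; 8 > 7, exceeds bound 7  FAIL
[5] q^2 + t^2 = (-8)^2 + (-8)^2 = 64 + 64 = 128  OK
[6] t^2 + q^2 = (-8)^2 + (-8)^2 = 64 + 64 = 128  OK
[7] t * v = -8 * 0 = 0  OK
[8] v = 0, t = -8; distinct  OK
[9] v + t = 0 + (-8) = -8; -8 < -5  OK

The assignment fails constraints 3, 4.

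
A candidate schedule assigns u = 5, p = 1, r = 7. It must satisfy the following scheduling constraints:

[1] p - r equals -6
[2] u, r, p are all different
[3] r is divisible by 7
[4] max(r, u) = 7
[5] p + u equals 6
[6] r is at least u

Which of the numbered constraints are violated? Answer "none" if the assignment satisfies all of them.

[1] p - r = 1 - 7 = -6  OK
[2] values 5, 7, 1 are pairwise distinct  OK
[3] 7 / 7 = 1, so 7 divides 7  OK
[4] max(7, 5) = 7  OK
[5] p + u = 1 + 5 = 6  OK
[6] r = 7, u = 5; 7 ≥ 5  OK

Yes — all constraints hold.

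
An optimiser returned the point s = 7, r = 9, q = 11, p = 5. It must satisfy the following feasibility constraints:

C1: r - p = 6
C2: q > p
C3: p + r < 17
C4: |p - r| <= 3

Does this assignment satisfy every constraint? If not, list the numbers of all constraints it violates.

C1: r - p = 9 - 5 = 4, not 6  ✗
C2: q = 11, p = 5; 11 > 5  ✓
C3: p + r = 5 + 9 = 14; 14 < 17  ✓
C4: |5 - 9| = 4; 4 > 3, exceeds bound 3  ✗

The assignment fails constraints 1 and 4.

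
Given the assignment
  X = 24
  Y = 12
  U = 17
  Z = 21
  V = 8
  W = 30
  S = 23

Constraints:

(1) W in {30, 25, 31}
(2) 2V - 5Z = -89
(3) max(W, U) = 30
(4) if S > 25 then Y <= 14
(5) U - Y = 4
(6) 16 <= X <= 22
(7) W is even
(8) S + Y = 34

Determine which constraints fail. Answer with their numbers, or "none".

(1) W = 30 is in {30, 25, 31}  OK
(2) 2V - 5Z = 2(8) - 5(21) = -89  OK
(3) max(30, 17) = 30  OK
(4) S = 23, not > 25; antecedent false, conditional vacuously true  OK
(5) U - Y = 17 - 12 = 5, not 4  FAIL
(6) X = 24 is outside [16, 22]  FAIL
(7) W = 30 is even  OK
(8) S + Y = 23 + 12 = 35, not 34  FAIL

Constraints 5, 6, and 8 are violated.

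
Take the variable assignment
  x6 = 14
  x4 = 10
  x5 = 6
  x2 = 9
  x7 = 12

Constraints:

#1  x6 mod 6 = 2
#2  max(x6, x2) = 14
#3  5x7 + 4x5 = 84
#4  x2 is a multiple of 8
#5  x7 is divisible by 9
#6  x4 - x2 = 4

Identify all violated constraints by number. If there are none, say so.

#1 14 mod 6 = 2 — holds.
#2 max(14, 9) = 14 — holds.
#3 5x7 + 4x5 = 5(12) + 4(6) = 84 — holds.
#4 9 = 8*1 + 1, so 8 does not divide 9 — does not hold.
#5 12 = 9*1 + 3, so 9 does not divide 12 — does not hold.
#6 x4 - x2 = 10 - 9 = 1, not 4 — does not hold.

No — constraints 4, 5, 6 are not satisfied.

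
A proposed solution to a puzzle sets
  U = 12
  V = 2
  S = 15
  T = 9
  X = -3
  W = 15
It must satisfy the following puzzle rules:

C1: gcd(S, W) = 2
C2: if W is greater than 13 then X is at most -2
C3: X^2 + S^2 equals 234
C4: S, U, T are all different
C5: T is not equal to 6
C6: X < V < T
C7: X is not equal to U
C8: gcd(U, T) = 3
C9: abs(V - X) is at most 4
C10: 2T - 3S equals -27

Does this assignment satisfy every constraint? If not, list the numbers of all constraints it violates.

Constraints 1 and 9 are violated.

C1: gcd(15, 15) = 15, not 2  ✗
C2: W = 15 > 13, so we need X ≤ -2; X = -3 ≤ -2  ✓
C3: X^2 + S^2 = (-3)^2 + 15^2 = 9 + 225 = 234  ✓
C4: values 15, 12, 9 are pairwise distinct  ✓
C5: T = 9, and 9 ≠ 6  ✓
C6: values -3 < 2 < 9  ✓
C7: X = -3, U = 12; distinct  ✓
C8: gcd(12, 9) = 3  ✓
C9: abs(2 - (-3)) = 5; 5 > 4, exceeds bound 4  ✗
C10: 2T - 3S = 2(9) - 3(15) = -27  ✓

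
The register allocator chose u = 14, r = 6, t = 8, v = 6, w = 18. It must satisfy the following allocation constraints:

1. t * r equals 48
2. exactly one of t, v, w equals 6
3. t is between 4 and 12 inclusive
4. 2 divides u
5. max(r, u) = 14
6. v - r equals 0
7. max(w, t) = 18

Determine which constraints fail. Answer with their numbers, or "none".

The assignment satisfies every constraint.

1. t * r = 8 * 6 = 48 — OK.
2. t=8, v=6, w=18; 1 of them equals 6 — OK.
3. t = 8 lies in [4, 12] — OK.
4. 14 / 2 = 7, so 2 divides 14 — OK.
5. max(6, 14) = 14 — OK.
6. v - r = 6 - 6 = 0 — OK.
7. max(18, 8) = 18 — OK.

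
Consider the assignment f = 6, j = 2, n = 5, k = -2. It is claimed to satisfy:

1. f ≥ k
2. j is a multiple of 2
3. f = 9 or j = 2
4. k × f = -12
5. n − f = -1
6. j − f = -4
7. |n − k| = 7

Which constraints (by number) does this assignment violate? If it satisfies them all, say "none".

Yes — all constraints hold.

1. f = 6, k = -2; 6 ≥ -2 — OK.
2. 2 / 2 = 1, so 2 divides 2 — OK.
3. f = 6 ≠ 9, but j = 2 = 2 (second disjunct) — OK.
4. k × f = -2 × 6 = -12 — OK.
5. n − f = 5 − 6 = -1 — OK.
6. j − f = 2 − 6 = -4 — OK.
7. |5 − (-2)| = 7 — OK.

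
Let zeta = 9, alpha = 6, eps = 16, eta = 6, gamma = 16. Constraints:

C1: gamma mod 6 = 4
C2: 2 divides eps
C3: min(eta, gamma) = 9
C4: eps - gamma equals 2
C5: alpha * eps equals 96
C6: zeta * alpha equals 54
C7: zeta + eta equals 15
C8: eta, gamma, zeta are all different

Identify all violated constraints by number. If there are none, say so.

C1: 16 mod 6 = 4 — holds.
C2: 16 / 2 = 8, so 2 divides 16 — holds.
C3: min(6, 16) = 6, not 9 — does not hold.
C4: eps - gamma = 16 - 16 = 0, not 2 — does not hold.
C5: alpha * eps = 6 * 16 = 96 — holds.
C6: zeta * alpha = 9 * 6 = 54 — holds.
C7: zeta + eta = 9 + 6 = 15 — holds.
C8: values 6, 16, 9 are pairwise distinct — holds.

No — constraints 3, 4 are not satisfied.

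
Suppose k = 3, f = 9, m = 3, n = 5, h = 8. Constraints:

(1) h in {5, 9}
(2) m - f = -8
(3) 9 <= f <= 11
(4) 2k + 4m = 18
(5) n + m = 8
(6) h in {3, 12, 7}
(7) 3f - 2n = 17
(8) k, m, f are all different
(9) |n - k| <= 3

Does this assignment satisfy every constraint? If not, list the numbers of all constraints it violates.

(1) h = 8 is not in {5, 9}  ✗
(2) m - f = 3 - 9 = -6, not -8  ✗
(3) f = 9 lies in [9, 11]  ✓
(4) 2k + 4m = 2(3) + 4(3) = 18  ✓
(5) n + m = 5 + 3 = 8  ✓
(6) h = 8 is not in {3, 12, 7}  ✗
(7) 3f - 2n = 3(9) - 2(5) = 17  ✓
(8) k = m = 3, not all different  ✗
(9) |5 - 3| = 2; 2 ≤ 3  ✓

No — constraints 1, 2, 6, 8 are not satisfied.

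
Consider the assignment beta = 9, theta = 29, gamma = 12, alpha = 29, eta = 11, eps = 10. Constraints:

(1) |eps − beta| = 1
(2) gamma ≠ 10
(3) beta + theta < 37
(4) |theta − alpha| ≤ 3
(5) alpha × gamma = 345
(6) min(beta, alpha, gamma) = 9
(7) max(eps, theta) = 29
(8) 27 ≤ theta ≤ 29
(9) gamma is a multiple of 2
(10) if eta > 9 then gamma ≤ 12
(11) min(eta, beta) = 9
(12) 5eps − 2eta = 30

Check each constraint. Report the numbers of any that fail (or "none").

(1) |10 − 9| = 1 — holds.
(2) gamma = 12, and 12 ≠ 10 — holds.
(3) beta + theta = 9 + 29 = 38; 38 ≥ 37, bound 37 not met — fails.
(4) |29 − 29| = 0; 0 ≤ 3 — holds.
(5) alpha × gamma = 29 × 12 = 348, not 345 — fails.
(6) min(9, 29, 12) = 9 — holds.
(7) max(10, 29) = 29 — holds.
(8) theta = 29 lies in [27, 29] — holds.
(9) 12 / 2 = 6, so 2 divides 12 — holds.
(10) eta = 11 > 9, so we need gamma ≤ 12; gamma = 12 ≤ 12 — holds.
(11) min(11, 9) = 9 — holds.
(12) 5eps − 2eta = 5(10) − 2(11) = 28, not 30 — fails.

Violated: 3, 5, and 12.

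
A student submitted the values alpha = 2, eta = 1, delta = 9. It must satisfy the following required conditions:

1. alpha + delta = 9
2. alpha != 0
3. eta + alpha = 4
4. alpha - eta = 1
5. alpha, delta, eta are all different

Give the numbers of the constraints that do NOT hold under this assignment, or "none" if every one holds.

1. alpha + delta = 2 + 9 = 11, not 9 — violated.
2. alpha = 2, and 2 ≠ 0 — satisfied.
3. eta + alpha = 1 + 2 = 3, not 4 — violated.
4. alpha - eta = 2 - 1 = 1 — satisfied.
5. values 2, 9, 1 are pairwise distinct — satisfied.

Violated: 1, 3.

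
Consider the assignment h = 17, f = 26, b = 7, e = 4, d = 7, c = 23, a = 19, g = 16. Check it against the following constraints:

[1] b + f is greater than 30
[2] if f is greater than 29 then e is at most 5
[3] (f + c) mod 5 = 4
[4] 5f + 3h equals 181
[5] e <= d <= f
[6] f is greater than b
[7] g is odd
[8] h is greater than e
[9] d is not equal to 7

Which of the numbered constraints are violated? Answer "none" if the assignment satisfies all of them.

[1] b + f = 7 + 26 = 33; 33 > 30 — OK.
[2] f = 26, not > 29; antecedent false, conditional vacuously true — OK.
[3] f + c = 49; 49 mod 5 = 4 — OK.
[4] 5f + 3h = 5(26) + 3(17) = 181 — OK.
[5] values 4 <= 7 <= 26 — OK.
[6] f = 26, b = 7; 26 > 7 — OK.
[7] g = 16 is even — violated.
[8] h = 17, e = 4; 17 > 4 — OK.
[9] d = 7, but 7 is required to differ — violated.

Violated: 7, 9.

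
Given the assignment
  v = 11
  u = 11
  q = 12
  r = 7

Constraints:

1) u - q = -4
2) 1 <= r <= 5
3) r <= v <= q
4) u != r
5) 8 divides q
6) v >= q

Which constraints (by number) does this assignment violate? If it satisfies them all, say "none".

Constraints 1, 2, 5, and 6 do not hold.

1) u - q = 11 - 12 = -1, not -4  fails
2) r = 7 is outside [1, 5]  fails
3) values 7 <= 11 <= 12  holds
4) u = 11, r = 7; distinct  holds
5) 12 = 8*1 + 4, so 8 does not divide 12  fails
6) v = 11, q = 12; 11 < 12 (want ≥)  fails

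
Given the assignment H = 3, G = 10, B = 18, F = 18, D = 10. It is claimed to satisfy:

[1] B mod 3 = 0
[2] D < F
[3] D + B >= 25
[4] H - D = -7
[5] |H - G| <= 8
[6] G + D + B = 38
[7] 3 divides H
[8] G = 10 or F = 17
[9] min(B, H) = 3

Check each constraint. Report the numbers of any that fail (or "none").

All constraints are satisfied.

[1] 18 mod 3 = 0  true
[2] D = 10, F = 18; 10 < 18  true
[3] D + B = 10 + 18 = 28; 28 ≥ 25  true
[4] H - D = 3 - 10 = -7  true
[5] |3 - 10| = 7; 7 ≤ 8  true
[6] G + D + B = 10 + 10 + 18 = 38  true
[7] 3 / 3 = 1, so 3 divides 3  true
[8] G = 10 = 10 (first disjunct)  true
[9] min(18, 3) = 3  true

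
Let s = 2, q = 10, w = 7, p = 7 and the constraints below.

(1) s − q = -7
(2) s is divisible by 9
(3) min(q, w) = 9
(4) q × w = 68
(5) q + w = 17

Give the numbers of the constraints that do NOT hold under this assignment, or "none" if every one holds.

Constraints 1, 2, 3, 4 do not hold.

(1) s − q = 2 − 10 = -8, not -7  FAIL
(2) 2 = 9×0 + 2, so 9 does not divide 2  FAIL
(3) min(10, 7) = 7, not 9  FAIL
(4) q × w = 10 × 7 = 70, not 68  FAIL
(5) q + w = 10 + 7 = 17  OK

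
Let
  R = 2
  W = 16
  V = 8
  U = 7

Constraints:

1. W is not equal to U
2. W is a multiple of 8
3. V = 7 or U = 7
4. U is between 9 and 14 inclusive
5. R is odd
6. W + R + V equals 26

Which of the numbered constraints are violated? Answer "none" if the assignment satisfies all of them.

1. W = 16, U = 7; distinct — OK.
2. 16 / 8 = 2, so 8 divides 16 — OK.
3. V = 8 ≠ 7, but U = 7 = 7 (second disjunct) — OK.
4. U = 7 is outside [9, 14] — violated.
5. R = 2 is even — violated.
6. W + R + V = 16 + 2 + 8 = 26 — OK.

Constraints 4 and 5 do not hold.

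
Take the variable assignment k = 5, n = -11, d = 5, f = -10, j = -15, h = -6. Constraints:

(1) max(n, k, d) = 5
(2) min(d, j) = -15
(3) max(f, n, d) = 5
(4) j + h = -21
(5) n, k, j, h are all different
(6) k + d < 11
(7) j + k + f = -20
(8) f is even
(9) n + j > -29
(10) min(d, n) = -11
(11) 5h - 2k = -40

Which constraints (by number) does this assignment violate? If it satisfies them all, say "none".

(1) max(-11, 5, 5) = 5 — holds.
(2) min(5, -15) = -15 — holds.
(3) max(-10, -11, 5) = 5 — holds.
(4) j + h = -15 + (-6) = -21 — holds.
(5) values -11, 5, -15, -6 are pairwise distinct — holds.
(6) k + d = 5 + 5 = 10; 10 < 11 — holds.
(7) j + k + f = -15 + 5 + (-10) = -20 — holds.
(8) f = -10 is even — holds.
(9) n + j = -11 + (-15) = -26; -26 > -29 — holds.
(10) min(5, -11) = -11 — holds.
(11) 5h - 2k = 5(-6) - 2(5) = -40 — holds.

None — every constraint holds.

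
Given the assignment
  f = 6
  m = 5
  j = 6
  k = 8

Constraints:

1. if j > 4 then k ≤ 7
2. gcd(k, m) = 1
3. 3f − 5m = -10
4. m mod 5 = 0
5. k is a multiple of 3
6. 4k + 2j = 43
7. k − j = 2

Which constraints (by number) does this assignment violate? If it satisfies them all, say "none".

1. j = 6 > 4, so we need k ≤ 7; but k = 8 > 7  FAIL
2. gcd(8, 5) = 1  OK
3. 3f − 5m = 3(6) − 5(5) = -7, not -10  FAIL
4. 5 mod 5 = 0  OK
5. 8 = 3×2 + 2, so 3 does not divide 8  FAIL
6. 4k + 2j = 4(8) + 2(6) = 44, not 43  FAIL
7. k − j = 8 − 6 = 2  OK

The assignment fails constraints 1, 3, 5, and 6.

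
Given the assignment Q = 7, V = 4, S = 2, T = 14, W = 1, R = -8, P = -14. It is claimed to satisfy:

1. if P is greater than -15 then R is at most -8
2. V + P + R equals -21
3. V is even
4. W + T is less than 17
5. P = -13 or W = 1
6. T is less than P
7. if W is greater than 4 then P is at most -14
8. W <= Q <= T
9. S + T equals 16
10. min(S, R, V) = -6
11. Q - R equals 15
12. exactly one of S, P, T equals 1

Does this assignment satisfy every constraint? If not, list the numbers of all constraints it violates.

No — constraints 2, 6, 10, 12 are not satisfied.

1. P = -14 > -15, so we need R ≤ -8; R = -8 ≤ -8 — OK.
2. V + P + R = 4 + (-14) + (-8) = -18, not -21 — violated.
3. V = 4 is even — OK.
4. W + T = 1 + 14 = 15; 15 < 17 — OK.
5. P = -14 ≠ -13, but W = 1 = 1 (second disjunct) — OK.
6. T = 14, P = -14; 14 ≥ -14 (want <) — violated.
7. W = 1, not > 4; antecedent false, conditional vacuously true — OK.
8. values 1 <= 7 <= 14 — OK.
9. S + T = 2 + 14 = 16 — OK.
10. min(2, -8, 4) = -8, not -6 — violated.
11. Q - R = 7 - (-8) = 15 — OK.
12. S=2, P=-14, T=14; 0 of them equal 1, not exactly one — violated.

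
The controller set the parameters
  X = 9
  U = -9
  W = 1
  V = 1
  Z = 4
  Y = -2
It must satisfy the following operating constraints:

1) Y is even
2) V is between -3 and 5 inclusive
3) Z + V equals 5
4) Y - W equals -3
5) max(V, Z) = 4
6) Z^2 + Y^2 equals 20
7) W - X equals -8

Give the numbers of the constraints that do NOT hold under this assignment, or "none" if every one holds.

1) Y = -2 is even  true
2) V = 1 lies in [-3, 5]  true
3) Z + V = 4 + 1 = 5  true
4) Y - W = -2 - 1 = -3  true
5) max(1, 4) = 4  true
6) Z^2 + Y^2 = 4^2 + (-2)^2 = 16 + 4 = 20  true
7) W - X = 1 - 9 = -8  true

No violations.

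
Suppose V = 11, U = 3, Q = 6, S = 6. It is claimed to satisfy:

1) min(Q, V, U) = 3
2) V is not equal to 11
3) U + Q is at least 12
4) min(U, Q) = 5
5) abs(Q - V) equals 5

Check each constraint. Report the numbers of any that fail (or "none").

1) min(6, 11, 3) = 3 — OK.
2) V = 11, but 11 is required to differ — violated.
3) U + Q = 3 + 6 = 9; 9 < 12, bound 12 not met — violated.
4) min(3, 6) = 3, not 5 — violated.
5) abs(6 - 11) = 5 — OK.

No — constraints 2, 3, and 4 are not satisfied.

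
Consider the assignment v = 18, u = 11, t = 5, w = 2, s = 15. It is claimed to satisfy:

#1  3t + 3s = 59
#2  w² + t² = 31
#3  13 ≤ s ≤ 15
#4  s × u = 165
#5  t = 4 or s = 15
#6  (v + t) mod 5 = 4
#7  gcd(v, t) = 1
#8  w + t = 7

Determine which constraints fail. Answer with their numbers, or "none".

No — constraints 1, 2, 6 are not satisfied.

#1 3t + 3s = 3(5) + 3(15) = 60, not 59 — violated.
#2 w² + t² = 2² + 5² = 4 + 25 = 29, not 31 — violated.
#3 s = 15 lies in [13, 15] — satisfied.
#4 s × u = 15 × 11 = 165 — satisfied.
#5 t = 5 ≠ 4, but s = 15 = 15 (second disjunct) — satisfied.
#6 v + t = 23; 23 mod 5 = 3, not 4 — violated.
#7 gcd(18, 5) = 1 — satisfied.
#8 w + t = 2 + 5 = 7 — satisfied.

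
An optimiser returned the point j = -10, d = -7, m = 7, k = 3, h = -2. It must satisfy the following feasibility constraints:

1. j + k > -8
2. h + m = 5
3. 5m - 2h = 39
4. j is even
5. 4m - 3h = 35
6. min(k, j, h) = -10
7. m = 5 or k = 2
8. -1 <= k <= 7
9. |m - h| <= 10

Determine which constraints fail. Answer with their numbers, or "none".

1. j + k = -10 + 3 = -7; -7 > -8  OK
2. h + m = -2 + 7 = 5  OK
3. 5m - 2h = 5(7) - 2(-2) = 39  OK
4. j = -10 is even  OK
5. 4m - 3h = 4(7) - 3(-2) = 34, not 35  FAIL
6. min(3, -10, -2) = -10  OK
7. m = 7 ≠ 5 and k = 3 ≠ 2; both disjuncts false  FAIL
8. k = 3 lies in [-1, 7]  OK
9. |7 - (-2)| = 9; 9 ≤ 10  OK

The assignment fails constraints 5 and 7.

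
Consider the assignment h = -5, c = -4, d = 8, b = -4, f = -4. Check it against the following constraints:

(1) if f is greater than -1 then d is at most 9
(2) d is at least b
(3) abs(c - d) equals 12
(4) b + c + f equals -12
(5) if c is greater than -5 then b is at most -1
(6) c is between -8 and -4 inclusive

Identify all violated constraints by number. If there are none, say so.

The assignment satisfies every constraint.

(1) f = -4, not > -1; antecedent false, conditional vacuously true  true
(2) d = 8, b = -4; 8 ≥ -4  true
(3) abs(-4 - 8) = 12  true
(4) b + c + f = -4 + (-4) + (-4) = -12  true
(5) c = -4 > -5, so we need b ≤ -1; b = -4 ≤ -1  true
(6) c = -4 lies in [-8, -4]  true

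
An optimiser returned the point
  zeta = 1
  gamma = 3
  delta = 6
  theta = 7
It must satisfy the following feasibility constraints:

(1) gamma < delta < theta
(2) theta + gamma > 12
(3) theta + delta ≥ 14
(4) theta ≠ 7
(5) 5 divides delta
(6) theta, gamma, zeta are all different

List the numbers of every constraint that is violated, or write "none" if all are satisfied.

(1) values 3 < 6 < 7  yes
(2) theta + gamma = 7 + 3 = 10; 10 ≤ 12, bound 12 not met  no
(3) theta + delta = 7 + 6 = 13; 13 < 14, bound 14 not met  no
(4) theta = 7, but 7 is required to differ  no
(5) 6 = 5×1 + 1, so 5 does not divide 6  no
(6) values 7, 3, 1 are pairwise distinct  yes

Constraints 2, 3, 4, and 5 do not hold.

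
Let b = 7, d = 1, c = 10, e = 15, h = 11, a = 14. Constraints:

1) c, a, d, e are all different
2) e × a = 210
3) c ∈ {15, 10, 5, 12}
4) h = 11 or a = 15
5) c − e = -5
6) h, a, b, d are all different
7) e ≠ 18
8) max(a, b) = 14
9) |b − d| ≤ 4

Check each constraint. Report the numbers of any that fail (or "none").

Constraint 9 does not hold.

1) values 10, 14, 1, 15 are pairwise distinct — OK.
2) e × a = 15 × 14 = 210 — OK.
3) c = 10 is in {15, 10, 5, 12} — OK.
4) h = 11 = 11 (first disjunct) — OK.
5) c − e = 10 − 15 = -5 — OK.
6) values 11, 14, 7, 1 are pairwise distinct — OK.
7) e = 15, and 15 ≠ 18 — OK.
8) max(14, 7) = 14 — OK.
9) |7 − 1| = 6; 6 > 4, exceeds bound 4 — violated.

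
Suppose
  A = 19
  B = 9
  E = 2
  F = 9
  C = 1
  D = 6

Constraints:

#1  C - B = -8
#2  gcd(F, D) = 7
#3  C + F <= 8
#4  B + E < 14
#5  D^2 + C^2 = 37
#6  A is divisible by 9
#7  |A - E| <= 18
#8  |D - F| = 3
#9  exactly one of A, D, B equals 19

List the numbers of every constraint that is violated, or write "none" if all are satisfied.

#1 C - B = 1 - 9 = -8  ✔
#2 gcd(9, 6) = 3, not 7  ✘
#3 C + F = 1 + 9 = 10; 10 > 8, bound 8 not met  ✘
#4 B + E = 9 + 2 = 11; 11 < 14  ✔
#5 D^2 + C^2 = 6^2 + 1^2 = 36 + 1 = 37  ✔
#6 19 = 9*2 + 1, so 9 does not divide 19  ✘
#7 |19 - 2| = 17; 17 ≤ 18  ✔
#8 |6 - 9| = 3  ✔
#9 A=19, D=6, B=9; 1 of them equals 19  ✔

Constraints 2, 3, and 6 are violated.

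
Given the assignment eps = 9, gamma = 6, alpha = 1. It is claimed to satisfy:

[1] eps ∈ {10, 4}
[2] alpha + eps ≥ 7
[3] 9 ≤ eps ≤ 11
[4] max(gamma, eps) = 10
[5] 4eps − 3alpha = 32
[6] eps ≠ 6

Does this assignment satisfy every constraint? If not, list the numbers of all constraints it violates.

Violated: 1, 4, 5.

[1] eps = 9 is not in {10, 4}  ✗
[2] alpha + eps = 1 + 9 = 10; 10 ≥ 7  ✓
[3] eps = 9 lies in [9, 11]  ✓
[4] max(6, 9) = 9, not 10  ✗
[5] 4eps − 3alpha = 4(9) − 3(1) = 33, not 32  ✗
[6] eps = 9, and 9 ≠ 6  ✓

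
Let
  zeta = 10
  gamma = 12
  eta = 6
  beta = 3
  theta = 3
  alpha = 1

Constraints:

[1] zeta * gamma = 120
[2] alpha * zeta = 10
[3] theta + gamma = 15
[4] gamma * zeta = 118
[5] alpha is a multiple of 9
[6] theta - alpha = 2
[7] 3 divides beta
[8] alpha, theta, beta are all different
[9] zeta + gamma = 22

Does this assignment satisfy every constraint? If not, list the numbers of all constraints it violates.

Constraints 4, 5, and 8 do not hold.

[1] zeta * gamma = 10 * 12 = 120  yes
[2] alpha * zeta = 1 * 10 = 10  yes
[3] theta + gamma = 3 + 12 = 15  yes
[4] gamma * zeta = 12 * 10 = 120, not 118  no
[5] 1 = 9*0 + 1, so 9 does not divide 1  no
[6] theta - alpha = 3 - 1 = 2  yes
[7] 3 / 3 = 1, so 3 divides 3  yes
[8] theta = beta = 3, not all different  no
[9] zeta + gamma = 10 + 12 = 22  yes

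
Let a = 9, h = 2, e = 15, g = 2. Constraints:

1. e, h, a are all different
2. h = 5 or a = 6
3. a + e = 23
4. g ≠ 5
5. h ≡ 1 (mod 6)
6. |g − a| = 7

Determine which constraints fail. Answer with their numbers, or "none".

1. values 15, 2, 9 are pairwise distinct  yes
2. h = 2 ≠ 5 and a = 9 ≠ 6; both disjuncts false  no
3. a + e = 9 + 15 = 24, not 23  no
4. g = 2, and 2 ≠ 5  yes
5. 2 mod 6 = 2, not 1  no
6. |2 − 9| = 7  yes

Constraints 2, 3, 5 do not hold.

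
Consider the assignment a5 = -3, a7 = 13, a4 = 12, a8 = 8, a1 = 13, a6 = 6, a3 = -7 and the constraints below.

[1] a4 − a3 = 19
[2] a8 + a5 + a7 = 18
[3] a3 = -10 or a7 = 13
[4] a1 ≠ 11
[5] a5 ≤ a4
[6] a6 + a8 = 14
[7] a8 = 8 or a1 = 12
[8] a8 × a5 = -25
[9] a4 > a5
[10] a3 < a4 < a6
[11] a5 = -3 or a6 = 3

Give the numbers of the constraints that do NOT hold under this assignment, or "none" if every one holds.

No — constraints 8 and 10 are not satisfied.

[1] a4 − a3 = 12 − (-7) = 19 — satisfied.
[2] a8 + a5 + a7 = 8 + (-3) + 13 = 18 — satisfied.
[3] a3 = -7 ≠ -10, but a7 = 13 = 13 (second disjunct) — satisfied.
[4] a1 = 13, and 13 ≠ 11 — satisfied.
[5] a5 = -3, a4 = 12; -3 ≤ 12 — satisfied.
[6] a6 + a8 = 6 + 8 = 14 — satisfied.
[7] a8 = 8 = 8 (first disjunct) — satisfied.
[8] a8 × a5 = 8 × (-3) = -24, not -25 — violated.
[9] a4 = 12, a5 = -3; 12 > -3 — satisfied.
[10] values -7, 12, 6; a4 = 12 is not < a6 = 6 — violated.
[11] a5 = -3 = -3 (first disjunct) — satisfied.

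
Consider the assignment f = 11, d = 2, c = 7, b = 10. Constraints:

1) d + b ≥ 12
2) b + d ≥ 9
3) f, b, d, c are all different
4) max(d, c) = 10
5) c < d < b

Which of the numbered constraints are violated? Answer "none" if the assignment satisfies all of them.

1) d + b = 2 + 10 = 12; 12 ≥ 12 — satisfied.
2) b + d = 10 + 2 = 12; 12 ≥ 9 — satisfied.
3) values 11, 10, 2, 7 are pairwise distinct — satisfied.
4) max(2, 7) = 7, not 10 — violated.
5) values 7, 2, 10; c = 7 is not < d = 2 — violated.

Constraints 4, 5 are violated.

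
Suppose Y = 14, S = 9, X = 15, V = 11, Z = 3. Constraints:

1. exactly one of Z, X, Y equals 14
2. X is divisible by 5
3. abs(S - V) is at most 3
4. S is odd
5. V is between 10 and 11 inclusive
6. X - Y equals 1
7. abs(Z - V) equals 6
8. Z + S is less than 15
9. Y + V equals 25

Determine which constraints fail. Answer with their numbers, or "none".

1. Z=3, X=15, Y=14; 1 of them equals 14  ✔
2. 15 / 5 = 3, so 5 divides 15  ✔
3. abs(9 - 11) = 2; 2 ≤ 3  ✔
4. S = 9 is odd  ✔
5. V = 11 lies in [10, 11]  ✔
6. X - Y = 15 - 14 = 1  ✔
7. abs(3 - 11) = 8, not 6  ✘
8. Z + S = 3 + 9 = 12; 12 < 15  ✔
9. Y + V = 14 + 11 = 25  ✔

The assignment fails constraint 7.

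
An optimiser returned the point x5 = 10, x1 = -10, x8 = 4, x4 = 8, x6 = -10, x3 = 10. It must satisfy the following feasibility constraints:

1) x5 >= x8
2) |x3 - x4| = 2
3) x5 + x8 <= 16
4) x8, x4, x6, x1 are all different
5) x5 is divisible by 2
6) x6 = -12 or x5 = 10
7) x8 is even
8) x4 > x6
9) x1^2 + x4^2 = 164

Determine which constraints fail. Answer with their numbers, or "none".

Constraint 4 does not hold.

1) x5 = 10, x8 = 4; 10 ≥ 4  ✔
2) |10 - 8| = 2  ✔
3) x5 + x8 = 10 + 4 = 14; 14 ≤ 16  ✔
4) x6 = x1 = -10, not all different  ✘
5) 10 / 2 = 5, so 2 divides 10  ✔
6) x6 = -10 ≠ -12, but x5 = 10 = 10 (second disjunct)  ✔
7) x8 = 4 is even  ✔
8) x4 = 8, x6 = -10; 8 > -10  ✔
9) x1^2 + x4^2 = (-10)^2 + 8^2 = 100 + 64 = 164  ✔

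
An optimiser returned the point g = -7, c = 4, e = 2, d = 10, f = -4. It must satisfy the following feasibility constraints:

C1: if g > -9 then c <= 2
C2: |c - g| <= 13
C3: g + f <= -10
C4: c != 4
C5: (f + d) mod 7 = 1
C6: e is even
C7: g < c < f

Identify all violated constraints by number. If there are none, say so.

C1: g = -7 > -9, so we need c ≤ 2; but c = 4 > 2 — fails.
C2: |4 - (-7)| = 11; 11 ≤ 13 — holds.
C3: g + f = -7 + (-4) = -11; -11 ≤ -10 — holds.
C4: c = 4, but 4 is required to differ — fails.
C5: f + d = 6; 6 mod 7 = 6, not 1 — fails.
C6: e = 2 is even — holds.
C7: values -7, 4, -4; c = 4 is not < f = -4 — fails.

Constraints 1, 4, 5, 7 do not hold.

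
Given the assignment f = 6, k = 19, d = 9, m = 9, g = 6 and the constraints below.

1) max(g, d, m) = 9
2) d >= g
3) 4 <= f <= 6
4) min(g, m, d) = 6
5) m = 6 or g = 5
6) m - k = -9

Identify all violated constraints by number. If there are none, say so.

1) max(6, 9, 9) = 9  holds
2) d = 9, g = 6; 9 ≥ 6  holds
3) f = 6 lies in [4, 6]  holds
4) min(6, 9, 9) = 6  holds
5) m = 9 ≠ 6 and g = 6 ≠ 5; both disjuncts false  fails
6) m - k = 9 - 19 = -10, not -9  fails

The assignment fails constraints 5 and 6.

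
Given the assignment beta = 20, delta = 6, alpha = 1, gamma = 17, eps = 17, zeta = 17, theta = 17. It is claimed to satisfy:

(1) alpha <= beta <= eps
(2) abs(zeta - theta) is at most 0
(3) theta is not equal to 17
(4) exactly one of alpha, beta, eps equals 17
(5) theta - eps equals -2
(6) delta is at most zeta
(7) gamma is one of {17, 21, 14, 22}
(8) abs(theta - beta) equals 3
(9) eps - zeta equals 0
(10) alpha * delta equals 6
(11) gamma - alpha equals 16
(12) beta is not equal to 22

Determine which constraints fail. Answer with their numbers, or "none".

No — constraints 1, 3, and 5 are not satisfied.

(1) values 1, 20, 17; beta = 20 is not <= eps = 17  ✘
(2) abs(17 - 17) = 0; 0 ≤ 0  ✔
(3) theta = 17, but 17 is required to differ  ✘
(4) alpha=1, beta=20, eps=17; 1 of them equals 17  ✔
(5) theta - eps = 17 - 17 = 0, not -2  ✘
(6) delta = 6, zeta = 17; 6 ≤ 17  ✔
(7) gamma = 17 is in {17, 21, 14, 22}  ✔
(8) abs(17 - 20) = 3  ✔
(9) eps - zeta = 17 - 17 = 0  ✔
(10) alpha * delta = 1 * 6 = 6  ✔
(11) gamma - alpha = 17 - 1 = 16  ✔
(12) beta = 20, and 20 ≠ 22  ✔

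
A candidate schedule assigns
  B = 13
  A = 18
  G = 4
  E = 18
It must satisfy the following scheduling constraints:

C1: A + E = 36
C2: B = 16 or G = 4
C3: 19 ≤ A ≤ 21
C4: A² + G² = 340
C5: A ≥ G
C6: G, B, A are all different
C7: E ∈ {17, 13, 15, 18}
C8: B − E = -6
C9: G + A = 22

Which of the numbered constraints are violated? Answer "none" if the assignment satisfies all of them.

Violated: 3 and 8.

C1: A + E = 18 + 18 = 36  OK
C2: B = 13 ≠ 16, but G = 4 = 4 (second disjunct)  OK
C3: A = 18 is outside [19, 21]  FAIL
C4: A² + G² = 18² + 4² = 324 + 16 = 340  OK
C5: A = 18, G = 4; 18 ≥ 4  OK
C6: values 4, 13, 18 are pairwise distinct  OK
C7: E = 18 is in {17, 13, 15, 18}  OK
C8: B − E = 13 − 18 = -5, not -6  FAIL
C9: G + A = 4 + 18 = 22  OK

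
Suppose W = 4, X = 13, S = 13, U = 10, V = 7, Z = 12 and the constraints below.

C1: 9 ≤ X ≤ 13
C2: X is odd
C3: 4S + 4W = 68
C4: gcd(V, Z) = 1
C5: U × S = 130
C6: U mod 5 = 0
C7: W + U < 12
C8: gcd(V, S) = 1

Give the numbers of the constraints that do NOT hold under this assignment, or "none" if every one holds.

No — constraint 7 is not satisfied.

C1: X = 13 lies in [9, 13]  ✓
C2: X = 13 is odd  ✓
C3: 4S + 4W = 4(13) + 4(4) = 68  ✓
C4: gcd(7, 12) = 1  ✓
C5: U × S = 10 × 13 = 130  ✓
C6: 10 mod 5 = 0  ✓
C7: W + U = 4 + 10 = 14; 14 ≥ 12, bound 12 not met  ✗
C8: gcd(7, 13) = 1  ✓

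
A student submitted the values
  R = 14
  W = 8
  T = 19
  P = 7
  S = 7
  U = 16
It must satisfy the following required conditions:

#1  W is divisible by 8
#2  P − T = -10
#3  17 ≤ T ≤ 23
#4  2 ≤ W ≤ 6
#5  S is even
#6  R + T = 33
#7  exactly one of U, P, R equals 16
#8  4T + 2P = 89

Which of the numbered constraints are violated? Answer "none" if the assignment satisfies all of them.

#1 8 / 8 = 1, so 8 divides 8 — holds.
#2 P − T = 7 − 19 = -12, not -10 — does not hold.
#3 T = 19 lies in [17, 23] — holds.
#4 W = 8 is outside [2, 6] — does not hold.
#5 S = 7 is odd — does not hold.
#6 R + T = 14 + 19 = 33 — holds.
#7 U=16, P=7, R=14; 1 of them equals 16 — holds.
#8 4T + 2P = 4(19) + 2(7) = 90, not 89 — does not hold.

Violated: 2, 4, 5, and 8.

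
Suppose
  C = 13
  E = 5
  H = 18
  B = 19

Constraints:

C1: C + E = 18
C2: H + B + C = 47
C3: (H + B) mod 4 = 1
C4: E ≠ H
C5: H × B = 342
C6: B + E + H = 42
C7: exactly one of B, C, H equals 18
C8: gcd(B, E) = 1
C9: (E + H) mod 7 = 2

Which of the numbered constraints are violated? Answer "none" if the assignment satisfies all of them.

Constraint 2 does not hold.

C1: C + E = 13 + 5 = 18  ✔
C2: H + B + C = 18 + 19 + 13 = 50, not 47  ✘
C3: H + B = 37; 37 mod 4 = 1  ✔
C4: E = 5, H = 18; distinct  ✔
C5: H × B = 18 × 19 = 342  ✔
C6: B + E + H = 19 + 5 + 18 = 42  ✔
C7: B=19, C=13, H=18; 1 of them equals 18  ✔
C8: gcd(19, 5) = 1  ✔
C9: E + H = 23; 23 mod 7 = 2  ✔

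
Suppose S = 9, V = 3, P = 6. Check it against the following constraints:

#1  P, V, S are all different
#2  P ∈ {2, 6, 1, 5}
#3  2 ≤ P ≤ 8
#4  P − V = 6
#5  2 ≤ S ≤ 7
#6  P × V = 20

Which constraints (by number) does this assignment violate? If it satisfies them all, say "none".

Constraints 4, 5, and 6 do not hold.

#1 values 6, 3, 9 are pairwise distinct — holds.
#2 P = 6 is in {2, 6, 1, 5} — holds.
#3 P = 6 lies in [2, 8] — holds.
#4 P − V = 6 − 3 = 3, not 6 — fails.
#5 S = 9 is outside [2, 7] — fails.
#6 P × V = 6 × 3 = 18, not 20 — fails.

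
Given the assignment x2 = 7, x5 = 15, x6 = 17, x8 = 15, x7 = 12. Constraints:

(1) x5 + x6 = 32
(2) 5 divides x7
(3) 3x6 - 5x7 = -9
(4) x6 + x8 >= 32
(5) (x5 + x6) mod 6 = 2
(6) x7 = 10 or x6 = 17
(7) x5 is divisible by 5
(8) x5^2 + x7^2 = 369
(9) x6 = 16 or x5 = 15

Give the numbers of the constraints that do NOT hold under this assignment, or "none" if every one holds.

(1) x5 + x6 = 15 + 17 = 32 — holds.
(2) 12 = 5*2 + 2, so 5 does not divide 12 — fails.
(3) 3x6 - 5x7 = 3(17) - 5(12) = -9 — holds.
(4) x6 + x8 = 17 + 15 = 32; 32 ≥ 32 — holds.
(5) x5 + x6 = 32; 32 mod 6 = 2 — holds.
(6) x7 = 12 ≠ 10, but x6 = 17 = 17 (second disjunct) — holds.
(7) 15 / 5 = 3, so 5 divides 15 — holds.
(8) x5^2 + x7^2 = 15^2 + 12^2 = 225 + 144 = 369 — holds.
(9) x6 = 17 ≠ 16, but x5 = 15 = 15 (second disjunct) — holds.

Violated: 2.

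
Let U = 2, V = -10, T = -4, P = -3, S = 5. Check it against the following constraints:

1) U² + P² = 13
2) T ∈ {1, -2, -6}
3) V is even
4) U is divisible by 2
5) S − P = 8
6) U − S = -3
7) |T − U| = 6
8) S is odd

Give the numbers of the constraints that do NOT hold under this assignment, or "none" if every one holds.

No — constraint 2 is not satisfied.

1) U² + P² = 2² + (-3)² = 4 + 9 = 13 — holds.
2) T = -4 is not in {1, -2, -6} — does not hold.
3) V = -10 is even — holds.
4) 2 / 2 = 1, so 2 divides 2 — holds.
5) S − P = 5 − (-3) = 8 — holds.
6) U − S = 2 − 5 = -3 — holds.
7) |-4 − 2| = 6 — holds.
8) S = 5 is odd — holds.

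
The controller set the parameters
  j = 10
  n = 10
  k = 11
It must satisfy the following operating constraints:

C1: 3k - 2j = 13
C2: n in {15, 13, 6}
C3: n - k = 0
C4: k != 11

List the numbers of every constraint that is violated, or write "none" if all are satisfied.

C1: 3k - 2j = 3(11) - 2(10) = 13  true
C2: n = 10 is not in {15, 13, 6}  false
C3: n - k = 10 - 11 = -1, not 0  false
C4: k = 11, but 11 is required to differ  false

No — constraints 2, 3, 4 are not satisfied.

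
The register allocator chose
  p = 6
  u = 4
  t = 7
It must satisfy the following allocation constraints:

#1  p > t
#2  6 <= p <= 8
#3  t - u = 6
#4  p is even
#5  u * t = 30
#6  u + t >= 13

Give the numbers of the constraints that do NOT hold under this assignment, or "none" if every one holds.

#1 p = 6, t = 7; 6 ≤ 7 (want >) — does not hold.
#2 p = 6 lies in [6, 8] — holds.
#3 t - u = 7 - 4 = 3, not 6 — does not hold.
#4 p = 6 is even — holds.
#5 u * t = 4 * 7 = 28, not 30 — does not hold.
#6 u + t = 4 + 7 = 11; 11 < 13, bound 13 not met — does not hold.

Violated: 1, 3, 5, 6.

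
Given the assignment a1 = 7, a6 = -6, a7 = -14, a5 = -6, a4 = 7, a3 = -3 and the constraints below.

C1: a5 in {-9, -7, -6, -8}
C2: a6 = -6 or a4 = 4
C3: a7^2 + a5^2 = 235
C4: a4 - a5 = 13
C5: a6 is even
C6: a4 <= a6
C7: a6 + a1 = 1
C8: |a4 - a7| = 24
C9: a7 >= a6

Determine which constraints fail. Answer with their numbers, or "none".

C1: a5 = -6 is in {-9, -7, -6, -8} — satisfied.
C2: a6 = -6 = -6 (first disjunct) — satisfied.
C3: a7^2 + a5^2 = (-14)^2 + (-6)^2 = 196 + 36 = 232, not 235 — violated.
C4: a4 - a5 = 7 - (-6) = 13 — satisfied.
C5: a6 = -6 is even — satisfied.
C6: a4 = 7, a6 = -6; 7 > -6 (want ≤) — violated.
C7: a6 + a1 = -6 + 7 = 1 — satisfied.
C8: |7 - (-14)| = 21, not 24 — violated.
C9: a7 = -14, a6 = -6; -14 < -6 (want ≥) — violated.

Constraints 3, 6, 8, 9 do not hold.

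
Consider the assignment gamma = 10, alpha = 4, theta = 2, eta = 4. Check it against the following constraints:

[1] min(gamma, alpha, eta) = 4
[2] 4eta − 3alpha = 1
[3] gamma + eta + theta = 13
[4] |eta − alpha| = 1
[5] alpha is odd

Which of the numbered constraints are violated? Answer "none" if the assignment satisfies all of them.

[1] min(10, 4, 4) = 4  holds
[2] 4eta − 3alpha = 4(4) − 3(4) = 4, not 1  fails
[3] gamma + eta + theta = 10 + 4 + 2 = 16, not 13  fails
[4] |4 − 4| = 0, not 1  fails
[5] alpha = 4 is even  fails

No — constraints 2, 3, 4, and 5 are not satisfied.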